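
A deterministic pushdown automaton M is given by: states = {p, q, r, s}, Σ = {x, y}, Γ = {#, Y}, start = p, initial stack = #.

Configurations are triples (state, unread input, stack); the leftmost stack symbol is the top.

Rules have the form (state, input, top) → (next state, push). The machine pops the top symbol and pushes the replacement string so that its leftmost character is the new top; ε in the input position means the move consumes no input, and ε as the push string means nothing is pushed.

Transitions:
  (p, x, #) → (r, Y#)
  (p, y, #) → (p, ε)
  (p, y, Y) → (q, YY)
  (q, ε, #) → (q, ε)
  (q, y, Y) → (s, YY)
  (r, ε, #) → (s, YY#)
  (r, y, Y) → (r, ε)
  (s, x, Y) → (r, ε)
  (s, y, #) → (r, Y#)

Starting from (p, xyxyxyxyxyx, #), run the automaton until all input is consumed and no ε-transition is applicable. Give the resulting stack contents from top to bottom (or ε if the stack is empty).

(p, xyxyxyxyxyx, #)
  read x, top #: go to r, push Y# → (r, yxyxyxyxyx, Y#)
  read y, top Y: go to r, push ε → (r, xyxyxyxyx, #)
  ε-move, top #: go to s, push YY# → (s, xyxyxyxyx, YY#)
  read x, top Y: go to r, push ε → (r, yxyxyxyx, Y#)
  read y, top Y: go to r, push ε → (r, xyxyxyx, #)
  ε-move, top #: go to s, push YY# → (s, xyxyxyx, YY#)
  read x, top Y: go to r, push ε → (r, yxyxyx, Y#)
  read y, top Y: go to r, push ε → (r, xyxyx, #)
  ε-move, top #: go to s, push YY# → (s, xyxyx, YY#)
  read x, top Y: go to r, push ε → (r, yxyx, Y#)
  read y, top Y: go to r, push ε → (r, xyx, #)
  ε-move, top #: go to s, push YY# → (s, xyx, YY#)
  read x, top Y: go to r, push ε → (r, yx, Y#)
  read y, top Y: go to r, push ε → (r, x, #)
  ε-move, top #: go to s, push YY# → (s, x, YY#)
  read x, top Y: go to r, push ε → (r, ε, Y#)
All input consumed in state r with stack Y#.

Y#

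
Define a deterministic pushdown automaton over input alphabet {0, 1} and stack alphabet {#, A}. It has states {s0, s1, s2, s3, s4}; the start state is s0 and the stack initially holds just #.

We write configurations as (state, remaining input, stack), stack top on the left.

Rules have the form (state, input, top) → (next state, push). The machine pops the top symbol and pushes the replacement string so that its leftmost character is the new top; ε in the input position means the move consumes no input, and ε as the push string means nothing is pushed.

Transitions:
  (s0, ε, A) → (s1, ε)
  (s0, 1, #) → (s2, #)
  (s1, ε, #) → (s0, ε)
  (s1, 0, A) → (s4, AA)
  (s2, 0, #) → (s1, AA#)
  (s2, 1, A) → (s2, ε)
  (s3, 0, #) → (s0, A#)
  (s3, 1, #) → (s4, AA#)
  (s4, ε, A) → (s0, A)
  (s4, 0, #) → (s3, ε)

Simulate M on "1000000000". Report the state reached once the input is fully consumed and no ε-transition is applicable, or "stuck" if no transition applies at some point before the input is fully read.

s1

(s0, 1000000000, #)
  read 1, top #: go to s2, push # → (s2, 000000000, #)
  read 0, top #: go to s1, push AA# → (s1, 00000000, AA#)
  read 0, top A: go to s4, push AA → (s4, 0000000, AAA#)
  ε-move, top A: go to s0, push A → (s0, 0000000, AAA#)
  ε-move, top A: go to s1, push ε → (s1, 0000000, AA#)
  read 0, top A: go to s4, push AA → (s4, 000000, AAA#)
  ε-move, top A: go to s0, push A → (s0, 000000, AAA#)
  ε-move, top A: go to s1, push ε → (s1, 000000, AA#)
  read 0, top A: go to s4, push AA → (s4, 00000, AAA#)
  ε-move, top A: go to s0, push A → (s0, 00000, AAA#)
  ε-move, top A: go to s1, push ε → (s1, 00000, AA#)
  read 0, top A: go to s4, push AA → (s4, 0000, AAA#)
  ε-move, top A: go to s0, push A → (s0, 0000, AAA#)
  ε-move, top A: go to s1, push ε → (s1, 0000, AA#)
  read 0, top A: go to s4, push AA → (s4, 000, AAA#)
  ε-move, top A: go to s0, push A → (s0, 000, AAA#)
  ε-move, top A: go to s1, push ε → (s1, 000, AA#)
  read 0, top A: go to s4, push AA → (s4, 00, AAA#)
  ε-move, top A: go to s0, push A → (s0, 00, AAA#)
  ε-move, top A: go to s1, push ε → (s1, 00, AA#)
  read 0, top A: go to s4, push AA → (s4, 0, AAA#)
  ε-move, top A: go to s0, push A → (s0, 0, AAA#)
  ε-move, top A: go to s1, push ε → (s1, 0, AA#)
  read 0, top A: go to s4, push AA → (s4, ε, AAA#)
  ε-move, top A: go to s0, push A → (s0, ε, AAA#)
  ε-move, top A: go to s1, push ε → (s1, ε, AA#)
All input consumed; M is in state s1.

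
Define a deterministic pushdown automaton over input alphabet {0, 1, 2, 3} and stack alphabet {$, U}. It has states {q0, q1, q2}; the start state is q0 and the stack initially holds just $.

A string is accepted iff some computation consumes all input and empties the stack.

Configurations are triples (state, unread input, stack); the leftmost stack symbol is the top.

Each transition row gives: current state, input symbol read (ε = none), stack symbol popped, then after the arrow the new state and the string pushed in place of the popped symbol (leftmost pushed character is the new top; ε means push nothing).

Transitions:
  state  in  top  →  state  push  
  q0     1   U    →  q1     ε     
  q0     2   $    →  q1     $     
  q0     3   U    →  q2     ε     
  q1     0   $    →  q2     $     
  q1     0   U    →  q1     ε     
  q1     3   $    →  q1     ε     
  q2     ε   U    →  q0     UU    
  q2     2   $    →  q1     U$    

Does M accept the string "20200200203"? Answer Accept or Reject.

Accept

(q0, 20200200203, $)
  read 2, top $: go to q1, push $ → (q1, 0200200203, $)
  read 0, top $: go to q2, push $ → (q2, 200200203, $)
  read 2, top $: go to q1, push U$ → (q1, 00200203, U$)
  read 0, top U: go to q1, push ε → (q1, 0200203, $)
  read 0, top $: go to q2, push $ → (q2, 200203, $)
  read 2, top $: go to q1, push U$ → (q1, 00203, U$)
  read 0, top U: go to q1, push ε → (q1, 0203, $)
  read 0, top $: go to q2, push $ → (q2, 203, $)
  read 2, top $: go to q1, push U$ → (q1, 03, U$)
  read 0, top U: go to q1, push ε → (q1, 3, $)
  read 3, top $: go to q1, push ε → (q1, ε, ε)
All input consumed and the stack is empty.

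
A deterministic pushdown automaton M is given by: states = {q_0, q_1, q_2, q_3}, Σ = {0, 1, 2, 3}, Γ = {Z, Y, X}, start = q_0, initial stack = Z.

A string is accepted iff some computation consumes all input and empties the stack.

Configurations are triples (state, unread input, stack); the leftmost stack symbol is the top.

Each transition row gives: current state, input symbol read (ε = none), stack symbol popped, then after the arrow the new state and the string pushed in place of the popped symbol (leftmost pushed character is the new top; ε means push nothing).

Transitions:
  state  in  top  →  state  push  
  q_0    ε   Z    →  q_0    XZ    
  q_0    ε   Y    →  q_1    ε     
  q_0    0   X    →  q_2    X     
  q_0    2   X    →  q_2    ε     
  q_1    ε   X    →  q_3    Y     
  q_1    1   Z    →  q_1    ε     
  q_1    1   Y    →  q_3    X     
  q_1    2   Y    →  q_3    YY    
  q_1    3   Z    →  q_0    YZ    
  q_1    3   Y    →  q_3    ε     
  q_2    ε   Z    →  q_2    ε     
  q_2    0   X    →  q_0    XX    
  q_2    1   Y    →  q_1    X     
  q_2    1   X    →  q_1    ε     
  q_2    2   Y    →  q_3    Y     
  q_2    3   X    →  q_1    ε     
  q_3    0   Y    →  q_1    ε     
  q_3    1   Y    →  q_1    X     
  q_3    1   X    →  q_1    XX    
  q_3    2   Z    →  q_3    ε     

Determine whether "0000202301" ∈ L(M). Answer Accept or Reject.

Accept

(q_0, 0000202301, Z)
  ε-move, top Z: go to q_0, push XZ → (q_0, 0000202301, XZ)
  read 0, top X: go to q_2, push X → (q_2, 000202301, XZ)
  read 0, top X: go to q_0, push XX → (q_0, 00202301, XXZ)
  read 0, top X: go to q_2, push X → (q_2, 0202301, XXZ)
  read 0, top X: go to q_0, push XX → (q_0, 202301, XXXZ)
  read 2, top X: go to q_2, push ε → (q_2, 02301, XXZ)
  read 0, top X: go to q_0, push XX → (q_0, 2301, XXXZ)
  read 2, top X: go to q_2, push ε → (q_2, 301, XXZ)
  read 3, top X: go to q_1, push ε → (q_1, 01, XZ)
  ε-move, top X: go to q_3, push Y → (q_3, 01, YZ)
  read 0, top Y: go to q_1, push ε → (q_1, 1, Z)
  read 1, top Z: go to q_1, push ε → (q_1, ε, ε)
All input consumed and the stack is empty.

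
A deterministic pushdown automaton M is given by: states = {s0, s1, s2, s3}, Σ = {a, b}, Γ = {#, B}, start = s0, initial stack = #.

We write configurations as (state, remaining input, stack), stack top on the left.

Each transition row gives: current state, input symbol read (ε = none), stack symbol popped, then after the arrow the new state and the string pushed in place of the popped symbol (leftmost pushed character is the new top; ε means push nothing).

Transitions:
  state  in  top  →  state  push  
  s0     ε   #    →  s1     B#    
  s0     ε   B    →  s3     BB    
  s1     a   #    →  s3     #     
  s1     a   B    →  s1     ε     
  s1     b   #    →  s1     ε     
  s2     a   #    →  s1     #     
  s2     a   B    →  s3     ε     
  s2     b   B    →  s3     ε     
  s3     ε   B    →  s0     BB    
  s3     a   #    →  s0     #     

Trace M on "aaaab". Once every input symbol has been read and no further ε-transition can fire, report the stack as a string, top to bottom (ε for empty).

ε

(s0, aaaab, #) ⊢ (s1, aaaab, B#) ⊢ (s1, aaab, #) ⊢ (s3, aab, #) ⊢ (s0, ab, #) ⊢ (s1, ab, B#) ⊢ (s1, b, #) ⊢ (s1, ε, ε)
All input consumed in state s1 with stack ε.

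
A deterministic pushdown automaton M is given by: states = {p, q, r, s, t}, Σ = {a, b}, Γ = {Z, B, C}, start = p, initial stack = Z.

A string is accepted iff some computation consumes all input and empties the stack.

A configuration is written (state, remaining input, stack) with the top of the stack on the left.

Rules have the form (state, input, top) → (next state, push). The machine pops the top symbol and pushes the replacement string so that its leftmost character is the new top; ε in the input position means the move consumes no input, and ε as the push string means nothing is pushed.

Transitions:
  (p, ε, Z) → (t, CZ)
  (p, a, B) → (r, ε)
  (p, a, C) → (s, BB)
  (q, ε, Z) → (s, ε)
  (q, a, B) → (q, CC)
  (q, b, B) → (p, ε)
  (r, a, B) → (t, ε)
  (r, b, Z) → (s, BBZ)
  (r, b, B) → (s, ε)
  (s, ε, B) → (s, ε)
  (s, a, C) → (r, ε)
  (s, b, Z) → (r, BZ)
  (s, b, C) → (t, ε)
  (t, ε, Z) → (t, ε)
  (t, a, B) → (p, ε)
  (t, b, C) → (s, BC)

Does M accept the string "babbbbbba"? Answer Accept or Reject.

Accept

(p, babbbbbba, Z) ⊢ (t, babbbbbba, CZ) ⊢ (s, abbbbbba, BCZ) ⊢ (s, abbbbbba, CZ) ⊢ (r, bbbbbba, Z) ⊢ (s, bbbbba, BBZ) ⊢ (s, bbbbba, BZ) ⊢ (s, bbbbba, Z) ⊢ (r, bbbba, BZ) ⊢ (s, bbba, Z) ⊢ (r, bba, BZ) ⊢ (s, ba, Z) ⊢ (r, a, BZ) ⊢ (t, ε, Z) ⊢ (t, ε, ε)
All input consumed and the stack is empty.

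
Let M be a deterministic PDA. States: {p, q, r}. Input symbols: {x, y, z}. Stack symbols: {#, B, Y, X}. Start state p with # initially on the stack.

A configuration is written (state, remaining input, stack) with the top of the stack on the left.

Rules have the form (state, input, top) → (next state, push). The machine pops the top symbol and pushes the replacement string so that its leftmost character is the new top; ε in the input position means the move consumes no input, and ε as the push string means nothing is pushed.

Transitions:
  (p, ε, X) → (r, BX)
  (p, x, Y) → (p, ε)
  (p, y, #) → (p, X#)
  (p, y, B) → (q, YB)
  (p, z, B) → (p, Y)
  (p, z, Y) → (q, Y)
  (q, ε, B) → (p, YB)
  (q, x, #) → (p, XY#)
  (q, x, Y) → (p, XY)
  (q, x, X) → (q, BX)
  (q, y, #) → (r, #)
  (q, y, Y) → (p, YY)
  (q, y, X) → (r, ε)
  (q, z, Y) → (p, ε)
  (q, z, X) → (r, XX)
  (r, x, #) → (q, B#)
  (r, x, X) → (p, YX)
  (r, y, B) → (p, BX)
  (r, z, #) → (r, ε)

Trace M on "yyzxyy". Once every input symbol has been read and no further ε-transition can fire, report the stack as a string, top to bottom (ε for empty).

YBXXX#

(p, yyzxyy, #)
  read y, top #: go to p, push X# → (p, yzxyy, X#)
  ε-move, top X: go to r, push BX → (r, yzxyy, BX#)
  read y, top B: go to p, push BX → (p, zxyy, BXX#)
  read z, top B: go to p, push Y → (p, xyy, YXX#)
  read x, top Y: go to p, push ε → (p, yy, XX#)
  ε-move, top X: go to r, push BX → (r, yy, BXX#)
  read y, top B: go to p, push BX → (p, y, BXXX#)
  read y, top B: go to q, push YB → (q, ε, YBXXX#)
All input consumed in state q with stack YBXXX#.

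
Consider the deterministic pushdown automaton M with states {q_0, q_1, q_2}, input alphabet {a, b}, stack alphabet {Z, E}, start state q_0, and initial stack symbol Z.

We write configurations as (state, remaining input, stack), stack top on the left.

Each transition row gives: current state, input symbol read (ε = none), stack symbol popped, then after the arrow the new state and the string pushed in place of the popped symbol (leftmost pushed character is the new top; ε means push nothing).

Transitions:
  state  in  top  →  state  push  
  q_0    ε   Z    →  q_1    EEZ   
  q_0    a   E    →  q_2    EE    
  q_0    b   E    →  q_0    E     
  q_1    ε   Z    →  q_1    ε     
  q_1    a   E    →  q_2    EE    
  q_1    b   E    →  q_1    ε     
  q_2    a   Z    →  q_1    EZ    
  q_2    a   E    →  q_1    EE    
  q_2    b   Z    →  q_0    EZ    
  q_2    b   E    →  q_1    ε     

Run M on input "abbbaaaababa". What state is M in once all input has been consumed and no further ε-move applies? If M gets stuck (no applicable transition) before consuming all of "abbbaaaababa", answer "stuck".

stuck

(q_0, abbbaaaababa, Z)
  ε-move, top Z: go to q_1, push EEZ → (q_1, abbbaaaababa, EEZ)
  read a, top E: go to q_2, push EE → (q_2, bbbaaaababa, EEEZ)
  read b, top E: go to q_1, push ε → (q_1, bbaaaababa, EEZ)
  read b, top E: go to q_1, push ε → (q_1, baaaababa, EZ)
  read b, top E: go to q_1, push ε → (q_1, aaaababa, Z)
  ε-move, top Z: go to q_1, push ε → (q_1, aaaababa, ε)
No transition for (q_1, a, top ε); M blocks with input aaaababa remaining.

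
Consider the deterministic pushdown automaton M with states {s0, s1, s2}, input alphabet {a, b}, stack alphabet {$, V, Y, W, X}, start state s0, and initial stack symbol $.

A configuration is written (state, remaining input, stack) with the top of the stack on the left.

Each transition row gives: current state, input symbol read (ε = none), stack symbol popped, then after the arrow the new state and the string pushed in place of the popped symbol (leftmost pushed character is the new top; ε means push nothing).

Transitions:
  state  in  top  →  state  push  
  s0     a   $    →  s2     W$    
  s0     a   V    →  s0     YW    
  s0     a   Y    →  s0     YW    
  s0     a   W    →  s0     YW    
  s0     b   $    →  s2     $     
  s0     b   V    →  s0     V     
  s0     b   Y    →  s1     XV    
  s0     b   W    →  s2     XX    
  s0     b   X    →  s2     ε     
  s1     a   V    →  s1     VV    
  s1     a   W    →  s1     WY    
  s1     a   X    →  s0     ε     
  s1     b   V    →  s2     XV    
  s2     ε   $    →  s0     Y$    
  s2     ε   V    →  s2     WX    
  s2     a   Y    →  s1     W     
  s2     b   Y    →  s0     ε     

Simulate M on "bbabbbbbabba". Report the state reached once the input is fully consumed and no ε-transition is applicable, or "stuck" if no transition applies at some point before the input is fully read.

(s0, bbabbbbbabba, $)
  read b, top $: go to s2, push $ → (s2, babbbbbabba, $)
  ε-move, top $: go to s0, push Y$ → (s0, babbbbbabba, Y$)
  read b, top Y: go to s1, push XV → (s1, abbbbbabba, XV$)
  read a, top X: go to s0, push ε → (s0, bbbbbabba, V$)
  read b, top V: go to s0, push V → (s0, bbbbabba, V$)
  read b, top V: go to s0, push V → (s0, bbbabba, V$)
  read b, top V: go to s0, push V → (s0, bbabba, V$)
  read b, top V: go to s0, push V → (s0, babba, V$)
  read b, top V: go to s0, push V → (s0, abba, V$)
  read a, top V: go to s0, push YW → (s0, bba, YW$)
  read b, top Y: go to s1, push XV → (s1, ba, XVW$)
No transition for (s1, b, top X); M blocks with input ba remaining.

stuck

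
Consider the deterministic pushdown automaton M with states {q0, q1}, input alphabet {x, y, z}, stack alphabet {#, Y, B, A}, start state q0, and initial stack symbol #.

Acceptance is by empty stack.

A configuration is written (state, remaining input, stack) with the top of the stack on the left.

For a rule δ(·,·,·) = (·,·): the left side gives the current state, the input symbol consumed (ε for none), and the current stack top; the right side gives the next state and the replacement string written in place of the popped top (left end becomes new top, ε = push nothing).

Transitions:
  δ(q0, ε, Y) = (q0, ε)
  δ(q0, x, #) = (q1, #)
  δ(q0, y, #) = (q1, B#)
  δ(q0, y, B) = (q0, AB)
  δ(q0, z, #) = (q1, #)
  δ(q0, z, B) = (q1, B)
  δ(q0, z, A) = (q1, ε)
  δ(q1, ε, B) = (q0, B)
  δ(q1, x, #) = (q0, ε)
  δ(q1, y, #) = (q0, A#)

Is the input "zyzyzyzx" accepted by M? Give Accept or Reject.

(q0, zyzyzyzx, #) ⊢ (q1, yzyzyzx, #) ⊢ (q0, zyzyzx, A#) ⊢ (q1, yzyzx, #) ⊢ (q0, zyzx, A#) ⊢ (q1, yzx, #) ⊢ (q0, zx, A#) ⊢ (q1, x, #) ⊢ (q0, ε, ε)
All input consumed and the stack is empty.

Accept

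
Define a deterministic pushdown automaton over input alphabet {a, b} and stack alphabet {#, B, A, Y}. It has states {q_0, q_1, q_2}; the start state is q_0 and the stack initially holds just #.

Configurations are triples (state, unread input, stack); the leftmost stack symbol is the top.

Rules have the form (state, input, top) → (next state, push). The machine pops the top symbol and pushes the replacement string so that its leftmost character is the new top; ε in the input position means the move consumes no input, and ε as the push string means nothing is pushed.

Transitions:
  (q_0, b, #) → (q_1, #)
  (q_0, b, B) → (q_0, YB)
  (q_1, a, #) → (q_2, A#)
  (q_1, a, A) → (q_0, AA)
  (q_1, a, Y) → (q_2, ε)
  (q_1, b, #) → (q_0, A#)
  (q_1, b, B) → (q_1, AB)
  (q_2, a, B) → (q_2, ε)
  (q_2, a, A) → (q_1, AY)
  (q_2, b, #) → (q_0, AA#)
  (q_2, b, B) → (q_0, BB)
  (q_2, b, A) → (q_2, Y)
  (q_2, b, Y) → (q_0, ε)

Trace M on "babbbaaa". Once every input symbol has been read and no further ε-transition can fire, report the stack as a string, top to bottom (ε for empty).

(q_0, babbbaaa, #) ⊢ (q_1, abbbaaa, #) ⊢ (q_2, bbbaaa, A#) ⊢ (q_2, bbaaa, Y#) ⊢ (q_0, baaa, #) ⊢ (q_1, aaa, #) ⊢ (q_2, aa, A#) ⊢ (q_1, a, AY#) ⊢ (q_0, ε, AAY#)
All input consumed in state q_0 with stack AAY#.

AAY#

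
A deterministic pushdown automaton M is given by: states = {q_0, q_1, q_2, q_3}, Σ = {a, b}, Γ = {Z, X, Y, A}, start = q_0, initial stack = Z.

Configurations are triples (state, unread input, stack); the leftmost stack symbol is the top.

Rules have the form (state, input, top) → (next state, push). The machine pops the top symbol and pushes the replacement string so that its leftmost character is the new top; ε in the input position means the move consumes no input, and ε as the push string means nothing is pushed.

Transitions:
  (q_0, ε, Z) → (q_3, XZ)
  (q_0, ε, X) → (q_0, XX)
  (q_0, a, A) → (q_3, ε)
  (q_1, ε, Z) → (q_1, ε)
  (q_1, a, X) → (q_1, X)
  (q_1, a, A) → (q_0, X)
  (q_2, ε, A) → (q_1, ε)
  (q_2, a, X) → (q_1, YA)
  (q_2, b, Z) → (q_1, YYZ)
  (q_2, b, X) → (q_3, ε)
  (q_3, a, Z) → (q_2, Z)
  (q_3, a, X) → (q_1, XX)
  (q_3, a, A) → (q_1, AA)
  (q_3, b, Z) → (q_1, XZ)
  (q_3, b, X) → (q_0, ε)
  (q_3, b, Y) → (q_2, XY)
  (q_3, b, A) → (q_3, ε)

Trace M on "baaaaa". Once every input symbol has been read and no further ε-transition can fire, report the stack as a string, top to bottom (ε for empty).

(q_0, baaaaa, Z)
  ε-move, top Z: go to q_3, push XZ → (q_3, baaaaa, XZ)
  read b, top X: go to q_0, push ε → (q_0, aaaaa, Z)
  ε-move, top Z: go to q_3, push XZ → (q_3, aaaaa, XZ)
  read a, top X: go to q_1, push XX → (q_1, aaaa, XXZ)
  read a, top X: go to q_1, push X → (q_1, aaa, XXZ)
  read a, top X: go to q_1, push X → (q_1, aa, XXZ)
  read a, top X: go to q_1, push X → (q_1, a, XXZ)
  read a, top X: go to q_1, push X → (q_1, ε, XXZ)
All input consumed in state q_1 with stack XXZ.

XXZ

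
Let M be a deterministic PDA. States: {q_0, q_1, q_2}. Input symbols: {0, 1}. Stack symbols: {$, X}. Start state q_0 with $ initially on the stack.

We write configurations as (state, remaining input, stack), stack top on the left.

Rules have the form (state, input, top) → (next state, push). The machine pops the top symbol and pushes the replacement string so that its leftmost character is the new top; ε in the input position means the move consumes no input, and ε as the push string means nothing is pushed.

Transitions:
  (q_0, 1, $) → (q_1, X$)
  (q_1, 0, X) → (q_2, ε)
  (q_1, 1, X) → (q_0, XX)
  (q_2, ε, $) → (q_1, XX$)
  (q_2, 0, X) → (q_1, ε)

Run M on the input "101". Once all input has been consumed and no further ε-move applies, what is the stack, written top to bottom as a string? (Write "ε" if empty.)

XXX$

(q_0, 101, $) ⊢ (q_1, 01, X$) ⊢ (q_2, 1, $) ⊢ (q_1, 1, XX$) ⊢ (q_0, ε, XXX$)
All input consumed in state q_0 with stack XXX$.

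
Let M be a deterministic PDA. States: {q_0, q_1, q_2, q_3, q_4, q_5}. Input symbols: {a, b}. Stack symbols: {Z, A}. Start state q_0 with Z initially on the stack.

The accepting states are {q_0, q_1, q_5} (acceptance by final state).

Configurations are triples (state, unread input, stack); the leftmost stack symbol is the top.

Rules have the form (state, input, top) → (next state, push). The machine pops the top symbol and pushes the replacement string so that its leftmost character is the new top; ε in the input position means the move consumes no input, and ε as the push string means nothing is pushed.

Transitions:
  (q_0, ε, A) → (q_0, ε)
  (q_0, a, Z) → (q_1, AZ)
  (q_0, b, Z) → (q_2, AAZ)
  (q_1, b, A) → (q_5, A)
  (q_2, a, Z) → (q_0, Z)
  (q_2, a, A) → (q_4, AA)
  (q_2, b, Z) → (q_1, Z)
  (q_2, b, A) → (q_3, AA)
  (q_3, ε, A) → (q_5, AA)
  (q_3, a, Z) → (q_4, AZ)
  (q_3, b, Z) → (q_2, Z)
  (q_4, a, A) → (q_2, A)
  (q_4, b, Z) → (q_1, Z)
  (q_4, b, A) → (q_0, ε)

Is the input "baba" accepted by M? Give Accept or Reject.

Accept

(q_0, baba, Z)
  read b, top Z: go to q_2, push AAZ → (q_2, aba, AAZ)
  read a, top A: go to q_4, push AA → (q_4, ba, AAAZ)
  read b, top A: go to q_0, push ε → (q_0, a, AAZ)
  ε-move, top A: go to q_0, push ε → (q_0, a, AZ)
  ε-move, top A: go to q_0, push ε → (q_0, a, Z)
  read a, top Z: go to q_1, push AZ → (q_1, ε, AZ)
All input consumed; state q_1 ∈ F.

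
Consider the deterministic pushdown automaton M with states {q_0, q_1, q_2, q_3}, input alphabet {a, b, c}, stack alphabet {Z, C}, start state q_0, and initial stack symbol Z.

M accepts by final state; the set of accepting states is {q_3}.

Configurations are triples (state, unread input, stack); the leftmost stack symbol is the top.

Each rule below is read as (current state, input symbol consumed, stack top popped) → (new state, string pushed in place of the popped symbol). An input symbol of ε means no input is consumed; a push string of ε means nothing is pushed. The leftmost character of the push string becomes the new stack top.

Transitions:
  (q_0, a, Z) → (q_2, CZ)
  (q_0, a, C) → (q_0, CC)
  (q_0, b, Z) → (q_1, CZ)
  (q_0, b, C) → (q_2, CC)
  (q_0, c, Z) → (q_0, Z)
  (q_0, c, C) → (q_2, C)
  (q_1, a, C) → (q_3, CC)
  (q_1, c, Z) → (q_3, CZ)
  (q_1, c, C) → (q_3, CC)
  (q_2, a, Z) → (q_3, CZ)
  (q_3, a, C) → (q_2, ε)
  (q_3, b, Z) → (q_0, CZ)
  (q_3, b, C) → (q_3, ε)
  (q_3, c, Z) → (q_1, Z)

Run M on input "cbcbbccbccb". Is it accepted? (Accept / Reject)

Accept

(q_0, cbcbbccbccb, Z)
  read c, top Z: go to q_0, push Z → (q_0, bcbbccbccb, Z)
  read b, top Z: go to q_1, push CZ → (q_1, cbbccbccb, CZ)
  read c, top C: go to q_3, push CC → (q_3, bbccbccb, CCZ)
  read b, top C: go to q_3, push ε → (q_3, bccbccb, CZ)
  read b, top C: go to q_3, push ε → (q_3, ccbccb, Z)
  read c, top Z: go to q_1, push Z → (q_1, cbccb, Z)
  read c, top Z: go to q_3, push CZ → (q_3, bccb, CZ)
  read b, top C: go to q_3, push ε → (q_3, ccb, Z)
  read c, top Z: go to q_1, push Z → (q_1, cb, Z)
  read c, top Z: go to q_3, push CZ → (q_3, b, CZ)
  read b, top C: go to q_3, push ε → (q_3, ε, Z)
All input consumed; state q_3 ∈ F.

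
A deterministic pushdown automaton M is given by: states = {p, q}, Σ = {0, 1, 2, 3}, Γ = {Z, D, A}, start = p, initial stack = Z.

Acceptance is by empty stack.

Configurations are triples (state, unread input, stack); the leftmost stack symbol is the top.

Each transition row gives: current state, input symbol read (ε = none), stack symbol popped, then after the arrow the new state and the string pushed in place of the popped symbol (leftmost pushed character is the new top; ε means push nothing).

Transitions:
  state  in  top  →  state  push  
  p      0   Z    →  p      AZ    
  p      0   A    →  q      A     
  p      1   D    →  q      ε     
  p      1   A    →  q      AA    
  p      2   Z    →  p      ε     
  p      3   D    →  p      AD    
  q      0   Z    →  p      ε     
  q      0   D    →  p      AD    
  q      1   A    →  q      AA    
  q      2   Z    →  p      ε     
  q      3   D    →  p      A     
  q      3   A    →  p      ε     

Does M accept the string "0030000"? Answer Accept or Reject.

(p, 0030000, Z)
  read 0, top Z: go to p, push AZ → (p, 030000, AZ)
  read 0, top A: go to q, push A → (q, 30000, AZ)
  read 3, top A: go to p, push ε → (p, 0000, Z)
  read 0, top Z: go to p, push AZ → (p, 000, AZ)
  read 0, top A: go to q, push A → (q, 00, AZ)
No transition applies at (q, 00, AZ); input not fully consumed.

Reject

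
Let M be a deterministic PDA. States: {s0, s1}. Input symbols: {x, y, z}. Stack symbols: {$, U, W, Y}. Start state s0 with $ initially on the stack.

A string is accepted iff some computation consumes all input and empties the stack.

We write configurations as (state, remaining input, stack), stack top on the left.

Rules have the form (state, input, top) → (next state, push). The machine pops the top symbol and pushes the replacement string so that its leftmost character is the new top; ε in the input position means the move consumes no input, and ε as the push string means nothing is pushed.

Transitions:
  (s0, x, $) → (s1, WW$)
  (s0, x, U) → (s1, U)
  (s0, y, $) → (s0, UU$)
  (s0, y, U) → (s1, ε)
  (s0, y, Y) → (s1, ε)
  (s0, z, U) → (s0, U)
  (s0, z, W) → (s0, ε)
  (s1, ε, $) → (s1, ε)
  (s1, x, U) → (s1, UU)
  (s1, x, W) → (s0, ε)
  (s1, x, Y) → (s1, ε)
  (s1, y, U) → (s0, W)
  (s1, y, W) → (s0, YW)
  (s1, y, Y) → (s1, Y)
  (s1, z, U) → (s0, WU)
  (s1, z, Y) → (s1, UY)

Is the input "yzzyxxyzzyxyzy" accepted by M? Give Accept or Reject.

Accept

(s0, yzzyxxyzzyxyzy, $)
  read y, top $: go to s0, push UU$ → (s0, zzyxxyzzyxyzy, UU$)
  read z, top U: go to s0, push U → (s0, zyxxyzzyxyzy, UU$)
  read z, top U: go to s0, push U → (s0, yxxyzzyxyzy, UU$)
  read y, top U: go to s1, push ε → (s1, xxyzzyxyzy, U$)
  read x, top U: go to s1, push UU → (s1, xyzzyxyzy, UU$)
  read x, top U: go to s1, push UU → (s1, yzzyxyzy, UUU$)
  read y, top U: go to s0, push W → (s0, zzyxyzy, WUU$)
  read z, top W: go to s0, push ε → (s0, zyxyzy, UU$)
  read z, top U: go to s0, push U → (s0, yxyzy, UU$)
  read y, top U: go to s1, push ε → (s1, xyzy, U$)
  read x, top U: go to s1, push UU → (s1, yzy, UU$)
  read y, top U: go to s0, push W → (s0, zy, WU$)
  read z, top W: go to s0, push ε → (s0, y, U$)
  read y, top U: go to s1, push ε → (s1, ε, $)
  ε-move, top $: go to s1, push ε → (s1, ε, ε)
All input consumed and the stack is empty.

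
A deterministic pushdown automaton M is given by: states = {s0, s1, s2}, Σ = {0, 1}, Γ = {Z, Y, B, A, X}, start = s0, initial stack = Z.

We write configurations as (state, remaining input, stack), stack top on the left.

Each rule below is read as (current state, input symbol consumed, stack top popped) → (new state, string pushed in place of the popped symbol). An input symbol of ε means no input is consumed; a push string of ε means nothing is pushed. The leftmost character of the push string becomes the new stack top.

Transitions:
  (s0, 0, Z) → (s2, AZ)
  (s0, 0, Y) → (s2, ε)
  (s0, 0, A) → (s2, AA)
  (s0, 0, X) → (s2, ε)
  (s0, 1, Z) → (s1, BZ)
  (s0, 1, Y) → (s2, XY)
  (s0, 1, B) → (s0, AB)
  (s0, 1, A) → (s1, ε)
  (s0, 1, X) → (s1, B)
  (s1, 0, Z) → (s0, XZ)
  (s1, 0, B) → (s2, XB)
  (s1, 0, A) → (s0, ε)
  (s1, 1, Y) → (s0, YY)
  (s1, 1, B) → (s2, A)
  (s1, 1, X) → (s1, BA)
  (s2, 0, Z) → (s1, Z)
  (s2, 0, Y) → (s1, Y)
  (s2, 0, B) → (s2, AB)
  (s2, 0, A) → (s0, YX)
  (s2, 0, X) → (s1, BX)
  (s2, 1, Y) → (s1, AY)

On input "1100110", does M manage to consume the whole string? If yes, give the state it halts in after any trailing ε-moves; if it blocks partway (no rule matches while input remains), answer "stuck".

stuck

(s0, 1100110, Z) ⊢ (s1, 100110, BZ) ⊢ (s2, 00110, AZ) ⊢ (s0, 0110, YXZ) ⊢ (s2, 110, XZ)
No transition for (s2, 1, top X); M blocks with input 110 remaining.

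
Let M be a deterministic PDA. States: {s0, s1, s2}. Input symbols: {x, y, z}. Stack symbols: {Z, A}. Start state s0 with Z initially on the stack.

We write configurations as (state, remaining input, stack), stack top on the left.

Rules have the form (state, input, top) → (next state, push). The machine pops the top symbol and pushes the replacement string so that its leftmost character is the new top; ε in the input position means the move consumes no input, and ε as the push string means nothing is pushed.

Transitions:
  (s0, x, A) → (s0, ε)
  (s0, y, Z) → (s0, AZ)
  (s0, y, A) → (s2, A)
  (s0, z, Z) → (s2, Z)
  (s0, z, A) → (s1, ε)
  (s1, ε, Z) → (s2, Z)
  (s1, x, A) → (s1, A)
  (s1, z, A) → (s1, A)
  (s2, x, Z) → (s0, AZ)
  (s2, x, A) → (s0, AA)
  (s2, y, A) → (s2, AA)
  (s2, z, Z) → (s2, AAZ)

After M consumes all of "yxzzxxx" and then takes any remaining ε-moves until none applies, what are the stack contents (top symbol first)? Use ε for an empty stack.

(s0, yxzzxxx, Z) ⊢ (s0, xzzxxx, AZ) ⊢ (s0, zzxxx, Z) ⊢ (s2, zxxx, Z) ⊢ (s2, xxx, AAZ) ⊢ (s0, xx, AAAZ) ⊢ (s0, x, AAZ) ⊢ (s0, ε, AZ)
All input consumed in state s0 with stack AZ.

AZ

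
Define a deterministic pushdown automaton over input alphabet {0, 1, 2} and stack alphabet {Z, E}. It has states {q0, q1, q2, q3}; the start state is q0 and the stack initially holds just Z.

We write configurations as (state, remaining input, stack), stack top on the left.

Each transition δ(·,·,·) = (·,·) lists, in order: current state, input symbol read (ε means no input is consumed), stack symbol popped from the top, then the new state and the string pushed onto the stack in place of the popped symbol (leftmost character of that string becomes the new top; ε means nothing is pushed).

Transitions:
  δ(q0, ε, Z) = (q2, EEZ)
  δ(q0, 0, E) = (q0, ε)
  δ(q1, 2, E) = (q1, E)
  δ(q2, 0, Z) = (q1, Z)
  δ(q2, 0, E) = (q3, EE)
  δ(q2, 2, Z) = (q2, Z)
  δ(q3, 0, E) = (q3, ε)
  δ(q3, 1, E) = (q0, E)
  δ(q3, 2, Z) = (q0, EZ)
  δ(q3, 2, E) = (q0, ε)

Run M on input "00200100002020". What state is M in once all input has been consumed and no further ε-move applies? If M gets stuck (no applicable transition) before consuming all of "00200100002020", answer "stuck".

stuck

(q0, 00200100002020, Z)
  ε-move, top Z: go to q2, push EEZ → (q2, 00200100002020, EEZ)
  read 0, top E: go to q3, push EE → (q3, 0200100002020, EEEZ)
  read 0, top E: go to q3, push ε → (q3, 200100002020, EEZ)
  read 2, top E: go to q0, push ε → (q0, 00100002020, EZ)
  read 0, top E: go to q0, push ε → (q0, 0100002020, Z)
  ε-move, top Z: go to q2, push EEZ → (q2, 0100002020, EEZ)
  read 0, top E: go to q3, push EE → (q3, 100002020, EEEZ)
  read 1, top E: go to q0, push E → (q0, 00002020, EEEZ)
  read 0, top E: go to q0, push ε → (q0, 0002020, EEZ)
  read 0, top E: go to q0, push ε → (q0, 002020, EZ)
  read 0, top E: go to q0, push ε → (q0, 02020, Z)
  ε-move, top Z: go to q2, push EEZ → (q2, 02020, EEZ)
  read 0, top E: go to q3, push EE → (q3, 2020, EEEZ)
  read 2, top E: go to q0, push ε → (q0, 020, EEZ)
  read 0, top E: go to q0, push ε → (q0, 20, EZ)
No transition for (q0, 2, top E); M blocks with input 20 remaining.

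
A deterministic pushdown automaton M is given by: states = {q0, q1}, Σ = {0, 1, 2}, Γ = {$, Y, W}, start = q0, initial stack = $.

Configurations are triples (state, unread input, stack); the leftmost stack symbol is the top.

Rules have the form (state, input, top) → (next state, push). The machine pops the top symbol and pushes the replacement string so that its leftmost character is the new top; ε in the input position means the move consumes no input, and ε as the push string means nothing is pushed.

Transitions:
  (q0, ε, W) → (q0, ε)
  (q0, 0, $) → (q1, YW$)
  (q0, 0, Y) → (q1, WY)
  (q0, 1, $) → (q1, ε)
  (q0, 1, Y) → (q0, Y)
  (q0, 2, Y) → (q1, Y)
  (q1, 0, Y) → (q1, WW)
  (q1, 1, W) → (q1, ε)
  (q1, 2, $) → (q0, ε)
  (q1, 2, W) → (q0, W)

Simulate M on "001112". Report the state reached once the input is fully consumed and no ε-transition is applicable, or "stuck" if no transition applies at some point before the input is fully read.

(q0, 001112, $)
  read 0, top $: go to q1, push YW$ → (q1, 01112, YW$)
  read 0, top Y: go to q1, push WW → (q1, 1112, WWW$)
  read 1, top W: go to q1, push ε → (q1, 112, WW$)
  read 1, top W: go to q1, push ε → (q1, 12, W$)
  read 1, top W: go to q1, push ε → (q1, 2, $)
  read 2, top $: go to q0, push ε → (q0, ε, ε)
All input consumed; M is in state q0.

q0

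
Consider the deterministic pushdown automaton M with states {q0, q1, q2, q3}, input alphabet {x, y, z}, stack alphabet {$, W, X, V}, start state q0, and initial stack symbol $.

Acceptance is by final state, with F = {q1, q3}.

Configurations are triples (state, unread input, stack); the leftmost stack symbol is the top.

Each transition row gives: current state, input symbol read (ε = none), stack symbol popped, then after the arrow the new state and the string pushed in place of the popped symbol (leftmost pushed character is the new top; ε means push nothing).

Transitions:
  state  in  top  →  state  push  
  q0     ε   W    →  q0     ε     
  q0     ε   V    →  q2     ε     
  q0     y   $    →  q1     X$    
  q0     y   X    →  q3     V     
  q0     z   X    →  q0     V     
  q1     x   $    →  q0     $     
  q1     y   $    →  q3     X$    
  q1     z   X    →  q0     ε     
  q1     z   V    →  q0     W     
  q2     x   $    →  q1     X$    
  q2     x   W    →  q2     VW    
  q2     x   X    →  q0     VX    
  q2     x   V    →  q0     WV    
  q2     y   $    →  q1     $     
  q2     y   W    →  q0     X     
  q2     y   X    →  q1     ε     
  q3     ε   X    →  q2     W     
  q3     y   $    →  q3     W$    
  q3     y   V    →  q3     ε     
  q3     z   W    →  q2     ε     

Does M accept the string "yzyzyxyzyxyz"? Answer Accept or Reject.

(q0, yzyzyxyzyxyz, $)
  read y, top $: go to q1, push X$ → (q1, zyzyxyzyxyz, X$)
  read z, top X: go to q0, push ε → (q0, yzyxyzyxyz, $)
  read y, top $: go to q1, push X$ → (q1, zyxyzyxyz, X$)
  read z, top X: go to q0, push ε → (q0, yxyzyxyz, $)
  read y, top $: go to q1, push X$ → (q1, xyzyxyz, X$)
No transition applies at (q1, xyzyxyz, X$); input not fully consumed.

Reject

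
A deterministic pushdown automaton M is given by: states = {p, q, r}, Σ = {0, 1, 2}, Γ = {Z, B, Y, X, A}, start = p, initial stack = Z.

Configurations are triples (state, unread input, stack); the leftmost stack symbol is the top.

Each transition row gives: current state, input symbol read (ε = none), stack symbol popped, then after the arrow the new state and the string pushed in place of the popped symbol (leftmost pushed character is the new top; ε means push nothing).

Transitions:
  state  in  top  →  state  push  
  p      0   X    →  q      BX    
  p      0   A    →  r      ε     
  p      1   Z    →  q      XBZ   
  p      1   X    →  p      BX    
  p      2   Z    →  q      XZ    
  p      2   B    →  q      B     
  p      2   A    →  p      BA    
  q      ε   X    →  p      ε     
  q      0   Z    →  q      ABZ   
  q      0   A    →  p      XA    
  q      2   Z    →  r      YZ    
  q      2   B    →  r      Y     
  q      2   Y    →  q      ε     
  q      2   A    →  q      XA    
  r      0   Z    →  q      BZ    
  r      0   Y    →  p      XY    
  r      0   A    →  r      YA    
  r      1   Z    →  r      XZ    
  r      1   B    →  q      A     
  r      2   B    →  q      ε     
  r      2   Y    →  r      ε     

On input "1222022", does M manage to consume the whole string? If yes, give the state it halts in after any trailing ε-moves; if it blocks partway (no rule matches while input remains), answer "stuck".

(p, 1222022, Z)
  read 1, top Z: go to q, push XBZ → (q, 222022, XBZ)
  ε-move, top X: go to p, push ε → (p, 222022, BZ)
  read 2, top B: go to q, push B → (q, 22022, BZ)
  read 2, top B: go to r, push Y → (r, 2022, YZ)
  read 2, top Y: go to r, push ε → (r, 022, Z)
  read 0, top Z: go to q, push BZ → (q, 22, BZ)
  read 2, top B: go to r, push Y → (r, 2, YZ)
  read 2, top Y: go to r, push ε → (r, ε, Z)
All input consumed; M is in state r.

r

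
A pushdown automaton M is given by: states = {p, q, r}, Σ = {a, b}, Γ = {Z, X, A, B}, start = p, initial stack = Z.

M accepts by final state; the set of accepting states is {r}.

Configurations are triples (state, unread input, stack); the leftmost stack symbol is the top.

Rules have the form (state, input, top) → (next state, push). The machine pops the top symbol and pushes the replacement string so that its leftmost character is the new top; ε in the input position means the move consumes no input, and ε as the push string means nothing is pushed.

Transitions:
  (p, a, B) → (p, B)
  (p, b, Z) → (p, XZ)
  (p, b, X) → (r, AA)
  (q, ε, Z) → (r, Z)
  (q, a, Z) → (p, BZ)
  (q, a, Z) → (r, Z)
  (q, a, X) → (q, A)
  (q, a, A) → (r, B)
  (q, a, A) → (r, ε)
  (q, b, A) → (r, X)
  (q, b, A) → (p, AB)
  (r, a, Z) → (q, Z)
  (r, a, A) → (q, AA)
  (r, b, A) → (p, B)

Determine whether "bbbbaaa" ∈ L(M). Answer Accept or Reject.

No computation consumes all input and reaches a final state.

Reject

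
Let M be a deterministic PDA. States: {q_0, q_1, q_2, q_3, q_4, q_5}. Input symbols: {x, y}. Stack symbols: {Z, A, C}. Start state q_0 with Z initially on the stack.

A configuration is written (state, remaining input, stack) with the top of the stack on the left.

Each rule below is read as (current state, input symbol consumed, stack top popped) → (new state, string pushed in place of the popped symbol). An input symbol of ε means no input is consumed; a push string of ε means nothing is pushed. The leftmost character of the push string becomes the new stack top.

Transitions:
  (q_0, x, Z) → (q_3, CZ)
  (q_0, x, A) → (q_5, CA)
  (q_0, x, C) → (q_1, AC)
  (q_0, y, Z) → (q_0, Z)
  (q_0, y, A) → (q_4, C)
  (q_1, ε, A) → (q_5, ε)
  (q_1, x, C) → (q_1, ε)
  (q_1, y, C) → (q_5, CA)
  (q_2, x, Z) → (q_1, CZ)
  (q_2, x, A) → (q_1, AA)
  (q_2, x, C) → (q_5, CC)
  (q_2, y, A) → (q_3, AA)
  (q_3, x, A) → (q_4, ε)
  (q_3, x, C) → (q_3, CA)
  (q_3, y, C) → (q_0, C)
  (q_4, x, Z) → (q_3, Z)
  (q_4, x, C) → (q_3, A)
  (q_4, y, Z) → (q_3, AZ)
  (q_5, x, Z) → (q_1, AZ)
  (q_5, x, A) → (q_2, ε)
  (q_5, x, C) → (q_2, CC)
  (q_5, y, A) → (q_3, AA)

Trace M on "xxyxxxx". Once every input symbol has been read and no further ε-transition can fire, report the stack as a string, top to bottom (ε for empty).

CCCCAZ

(q_0, xxyxxxx, Z)
  read x, top Z: go to q_3, push CZ → (q_3, xyxxxx, CZ)
  read x, top C: go to q_3, push CA → (q_3, yxxxx, CAZ)
  read y, top C: go to q_0, push C → (q_0, xxxx, CAZ)
  read x, top C: go to q_1, push AC → (q_1, xxx, ACAZ)
  ε-move, top A: go to q_5, push ε → (q_5, xxx, CAZ)
  read x, top C: go to q_2, push CC → (q_2, xx, CCAZ)
  read x, top C: go to q_5, push CC → (q_5, x, CCCAZ)
  read x, top C: go to q_2, push CC → (q_2, ε, CCCCAZ)
All input consumed in state q_2 with stack CCCCAZ.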